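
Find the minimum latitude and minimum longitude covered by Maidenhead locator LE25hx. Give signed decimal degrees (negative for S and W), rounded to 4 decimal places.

Field L=11, E=4: +11·20° lon, +4·10° lat → SW at lon 40°, lat -50°.
Square 2, 5: +2·2° lon, +5·1° lat → SW at lon 44°, lat -45°.
Subsquare h=7, x=23: +7·0.0833333° lon, +23·0.0416667° lat → SW at lon 44.5833°, lat -44.0417°.
latitude -44.0417, longitude 44.5833.

-44.0417, 44.5833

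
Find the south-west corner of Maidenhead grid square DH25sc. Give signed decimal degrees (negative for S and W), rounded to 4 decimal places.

Field D=3, H=7: +3·20° lon, +7·10° lat → SW at lon -120°, lat -20°.
Square 2, 5: +2·2° lon, +5·1° lat → SW at lon -116°, lat -15°.
Subsquare s=18, c=2: +18·0.0833333° lon, +2·0.0416667° lat → SW at lon -114.5°, lat -14.9167°.
latitude -14.9167, longitude -114.5000.

-14.9167, -114.5000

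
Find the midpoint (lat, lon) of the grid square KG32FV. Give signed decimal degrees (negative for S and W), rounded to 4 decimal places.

-27.1042, 26.4583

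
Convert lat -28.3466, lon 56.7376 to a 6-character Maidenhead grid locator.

LG81ip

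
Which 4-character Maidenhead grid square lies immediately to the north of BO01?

BO02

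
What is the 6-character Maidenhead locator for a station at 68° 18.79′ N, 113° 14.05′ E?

OP68oh

Offset from 180°W / 90°S: lon 293.2342°, lat 158.3132°.
Field: 293.2342/20 → 14 → O, 158.3132/10 → 15 → P; chars OP.
Square: 13.2342/2 → 6, 8.3132/1 → 8; chars 68.
Subsquare: 1.2342/0.0833333 → 14 → o, 0.3132/0.0416667 → 7 → h; chars oh.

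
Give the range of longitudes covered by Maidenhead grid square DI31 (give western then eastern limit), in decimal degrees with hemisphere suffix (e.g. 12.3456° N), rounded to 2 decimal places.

114.00° W, 112.00° W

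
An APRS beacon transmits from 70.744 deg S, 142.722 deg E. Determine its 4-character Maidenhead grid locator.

QB19

Shift to the Maidenhead origin (180°W, 90°S): lon 322.72, lat 19.26.
Field: 322.72/20 → 16 → Q, 19.26/10 → 1 → B; chars QB.
Square: 2.72/2 → 1, 9.26/1 → 9; chars 19.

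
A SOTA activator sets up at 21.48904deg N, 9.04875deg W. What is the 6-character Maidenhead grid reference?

IL51ll

Offset from 180°W / 90°S: lon 170.9512°, lat 111.4890°.
Field (20°×10°, letters A–R): lon ⌊170.9512/20⌋ = 8 → I; lat ⌊111.4890/10⌋ = 11 → L.
Square (2°×1°, digits 0–9): lon ⌊10.9512/2⌋ = 5; lat ⌊1.4890/1⌋ = 1.
Subsquare (5′×2.5′, letters a–x): lon ⌊0.9512/0.0833333⌋ = 11 → l; lat ⌊0.4890/0.0416667⌋ = 11 → l.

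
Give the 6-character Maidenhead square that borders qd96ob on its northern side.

Latitude subsquare b = 1; +1 → 2 = c.
The longitude characters are unchanged.

QD96oc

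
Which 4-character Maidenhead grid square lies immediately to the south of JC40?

Latitude square 0; −1 → -1, wraps to 9, carry into field.
Latitude field C = 2; −1 → 1 = B.
The longitude characters are unchanged.

JB49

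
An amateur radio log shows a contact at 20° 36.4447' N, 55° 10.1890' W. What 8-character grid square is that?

GL20jo95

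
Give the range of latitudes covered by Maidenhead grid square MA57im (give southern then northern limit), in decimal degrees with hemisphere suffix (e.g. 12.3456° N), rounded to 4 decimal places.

82.5000° S, 82.4583° S

Field M=12, A=0: +12·20° lon, +0·10° lat → SW at lon 60°, lat -90°.
Square 5, 7: +5·2° lon, +7·1° lat → SW at lon 70°, lat -83°.
Subsquare i=8, m=12: +8·0.0833333° lon, +12·0.0416667° lat → SW at lon 70.6667°, lat -82.5°.
Cell spans 0.0833333° lon × 0.0416667° lat.
south 82.5000° S, north 82.4583° S.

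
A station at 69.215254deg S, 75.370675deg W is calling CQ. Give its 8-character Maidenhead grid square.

FC20hs58

Offset from 180°W / 90°S: lon 104.62932°, lat 20.78475°.
Field: 104.62932/20 → 5 → F, 20.78475/10 → 2 → C; chars FC.
Square: 4.62932/2 → 2, 0.78475/1 → 0; chars 20.
Subsquare: 0.62932/0.0833333 → 7 → h, 0.78475/0.0416667 → 18 → s; chars hs.
Extended square: 0.04599/0.00833333 → 5, 0.03475/0.00416667 → 8; chars 58.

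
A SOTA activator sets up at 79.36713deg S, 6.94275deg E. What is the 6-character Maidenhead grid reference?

JB30lp

Offset from 180°W / 90°S: lon 186.9427°, lat 10.6329°.
Field: 186.9427/20 → 9 → J, 10.6329/10 → 1 → B; chars JB.
Square: 6.9427/2 → 3, 0.6329/1 → 0; chars 30.
Subsquare: 0.9427/0.0833333 → 11 → l, 0.6329/0.0416667 → 15 → p; chars lp.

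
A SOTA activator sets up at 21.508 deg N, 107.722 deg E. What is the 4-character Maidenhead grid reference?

OL31

Shift to the Maidenhead origin (180°W, 90°S): lon 287.72, lat 111.51.
Field: lon ⌊287.72/20⌋ = 14 → O; lat ⌊111.51/10⌋ = 11 → L.
Square: lon ⌊7.72/2⌋ = 3; lat ⌊1.51/1⌋ = 1.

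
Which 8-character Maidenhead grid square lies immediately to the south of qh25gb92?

QH25gb91

Latitude extended square 2; −1 → 1.
The longitude characters are unchanged.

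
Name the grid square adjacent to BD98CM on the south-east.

BD98dl

Longitude subsquare c = 2; +1 → 3 = d.
Latitude subsquare m = 12; −1 → 11 = l.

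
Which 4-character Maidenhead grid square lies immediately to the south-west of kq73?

KQ62

Longitude square 7; −1 → 6.
Latitude square 3; −1 → 2.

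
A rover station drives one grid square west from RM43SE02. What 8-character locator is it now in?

Longitude extended square 0; −1 → -1, wraps to 9, carry into subsquare.
Longitude subsquare s = 18; −1 → 17 = r.
The latitude characters are unchanged.

RM43re92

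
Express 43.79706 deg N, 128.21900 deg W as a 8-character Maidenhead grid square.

CN53vt31

Shift to the Maidenhead origin (180°W, 90°S): lon 51.78100, lat 133.79706.
Field: 51.78100/20 → 2 → C, 133.79706/10 → 13 → N; chars CN.
Square: 11.78100/2 → 5, 3.79706/1 → 3; chars 53.
Subsquare: 1.78100/0.0833333 → 21 → v, 0.79706/0.0416667 → 19 → t; chars vt.
Extended square: 0.03100/0.00833333 → 3, 0.00539/0.00416667 → 1; chars 31.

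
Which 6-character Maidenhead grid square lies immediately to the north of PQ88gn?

PQ88go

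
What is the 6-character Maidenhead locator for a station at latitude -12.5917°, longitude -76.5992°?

FH17qj

Offset from 180°W / 90°S: lon 103.4008°, lat 77.4083°.
Field (20°×10°, letters A–R): lon ⌊103.4008/20⌋ = 5 → F; lat ⌊77.4083/10⌋ = 7 → H.
Square (2°×1°, digits 0–9): lon ⌊3.4008/2⌋ = 1; lat ⌊7.4083/1⌋ = 7.
Subsquare (5′×2.5′, letters a–x): lon ⌊1.4008/0.0833333⌋ = 16 → q; lat ⌊0.4083/0.0416667⌋ = 9 → j.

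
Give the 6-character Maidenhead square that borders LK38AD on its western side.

LK28xd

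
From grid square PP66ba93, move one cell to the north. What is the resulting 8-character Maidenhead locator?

PP66ba94

Latitude extended square 3; +1 → 4.
The longitude characters are unchanged.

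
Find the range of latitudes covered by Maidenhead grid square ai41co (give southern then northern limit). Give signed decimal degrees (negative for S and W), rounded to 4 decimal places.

Field A=0, I=8: +0·20° lon, +8·10° lat → SW at lon -180°, lat -10°.
Square 4, 1: +4·2° lon, +1·1° lat → SW at lon -172°, lat -9°.
Subsquare c=2, o=14: +2·0.0833333° lon, +14·0.0416667° lat → SW at lon -171.833°, lat -8.41667°.
Cell spans 0.0833333° lon × 0.0416667° lat.
south -8.4167, north -8.3750.

-8.4167, -8.3750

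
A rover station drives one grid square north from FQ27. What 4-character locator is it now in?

Latitude square 7; +1 → 8.
The longitude characters are unchanged.

FQ28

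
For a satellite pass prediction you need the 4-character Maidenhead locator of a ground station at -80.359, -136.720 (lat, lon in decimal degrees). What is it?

CA19

Shift to the Maidenhead origin (180°W, 90°S): lon 43.28, lat 9.64.
Field: 43.28/20 → 2 → C, 9.64/10 → 0 → A; chars CA.
Square: 3.28/2 → 1, 9.64/1 → 9; chars 19.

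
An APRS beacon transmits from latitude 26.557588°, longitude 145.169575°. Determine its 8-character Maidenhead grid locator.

QL26on03

Shift to the Maidenhead origin (180°W, 90°S): lon 325.16958, lat 116.55759.
Field: lon ⌊325.16958/20⌋ = 16 → Q; lat ⌊116.55759/10⌋ = 11 → L.
Square: lon ⌊5.16958/2⌋ = 2; lat ⌊6.55759/1⌋ = 6.
Subsquare: lon ⌊1.16958/0.0833333⌋ = 14 → o; lat ⌊0.55759/0.0416667⌋ = 13 → n.
Extended square: lon ⌊0.00291/0.00833333⌋ = 0; lat ⌊0.01592/0.00416667⌋ = 3.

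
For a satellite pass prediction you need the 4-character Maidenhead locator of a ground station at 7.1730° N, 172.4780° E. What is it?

RJ67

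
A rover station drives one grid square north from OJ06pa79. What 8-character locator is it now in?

OJ06pb70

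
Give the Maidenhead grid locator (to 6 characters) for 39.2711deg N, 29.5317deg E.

Shift to the Maidenhead origin (180°W, 90°S): lon 209.5317, lat 129.2711.
Field: 209.5317/20 → 10 → K, 129.2711/10 → 12 → M; chars KM.
Square: 9.5317/2 → 4, 9.2711/1 → 9; chars 49.
Subsquare: 1.5317/0.0833333 → 18 → s, 0.2711/0.0416667 → 6 → g; chars sg.

KM49sg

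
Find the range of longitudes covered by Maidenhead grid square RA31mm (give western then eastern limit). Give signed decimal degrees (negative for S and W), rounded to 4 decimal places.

167.0000, 167.0833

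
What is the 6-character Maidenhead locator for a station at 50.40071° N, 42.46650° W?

GO80sj

Add 180° to longitude and 90° to latitude: 137.5335, 140.4007.
Field: 137.5335/20 → 6 → G, 140.4007/10 → 14 → O; chars GO.
Square: 17.5335/2 → 8, 0.4007/1 → 0; chars 80.
Subsquare: 1.5335/0.0833333 → 18 → s, 0.4007/0.0416667 → 9 → j; chars sj.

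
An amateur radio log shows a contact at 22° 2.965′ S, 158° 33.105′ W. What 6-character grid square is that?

BG07rw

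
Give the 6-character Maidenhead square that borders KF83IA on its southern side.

KF82ix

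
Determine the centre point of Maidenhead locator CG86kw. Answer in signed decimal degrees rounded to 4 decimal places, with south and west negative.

Field C=2, G=6: +2·20° lon, +6·10° lat → SW at lon -140°, lat -30°.
Square 8, 6: +8·2° lon, +6·1° lat → SW at lon -124°, lat -24°.
Subsquare k=10, w=22: +10·0.0833333° lon, +22·0.0416667° lat → SW at lon -123.167°, lat -23.0833°.
Cell spans 0.0833333° lon × 0.0416667° lat. Centre is SW corner plus half of each.
latitude -23.0625, longitude -123.1250.

-23.0625, -123.1250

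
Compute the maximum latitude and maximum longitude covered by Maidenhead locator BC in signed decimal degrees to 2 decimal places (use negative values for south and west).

-60.00, -140.00

Field B=1, C=2: +1·20° lon, +2·10° lat → SW at lon -160°, lat -70°.
Cell spans 20° lon × 10° lat. NE corner is SW corner plus one full cell.
latitude -60.00, longitude -140.00.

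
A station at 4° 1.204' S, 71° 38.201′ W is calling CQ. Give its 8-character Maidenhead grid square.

FI45ex35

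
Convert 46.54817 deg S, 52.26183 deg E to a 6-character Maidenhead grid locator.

Shift to the Maidenhead origin (180°W, 90°S): lon 232.2618, lat 43.4518.
Field: lon ⌊232.2618/20⌋ = 11 → L; lat ⌊43.4518/10⌋ = 4 → E.
Square: lon ⌊12.2618/2⌋ = 6; lat ⌊3.4518/1⌋ = 3.
Subsquare: lon ⌊0.2618/0.0833333⌋ = 3 → d; lat ⌊0.4518/0.0416667⌋ = 10 → k.

LE63dk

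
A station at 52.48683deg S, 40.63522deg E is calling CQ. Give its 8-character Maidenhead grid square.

Add 180° to longitude and 90° to latitude: 220.63522, 37.51317.
Field: lon ⌊220.63522/20⌋ = 11 → L; lat ⌊37.51317/10⌋ = 3 → D.
Square: lon ⌊0.63522/2⌋ = 0; lat ⌊7.51317/1⌋ = 7.
Subsquare: lon ⌊0.63522/0.0833333⌋ = 7 → h; lat ⌊0.51317/0.0416667⌋ = 12 → m.
Extended square: lon ⌊0.05189/0.00833333⌋ = 6; lat ⌊0.01317/0.00416667⌋ = 3.

LD07hm63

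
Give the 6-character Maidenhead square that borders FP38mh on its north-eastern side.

FP38ni

Longitude subsquare m = 12; +1 → 13 = n.
Latitude subsquare h = 7; +1 → 8 = i.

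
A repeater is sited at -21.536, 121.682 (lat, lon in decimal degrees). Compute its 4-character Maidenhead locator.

PG08

Offset from 180°W / 90°S: lon 301.68°, lat 68.46°.
Field: 301.68/20 → 15 → P, 68.46/10 → 6 → G; chars PG.
Square: 1.68/2 → 0, 8.46/1 → 8; chars 08.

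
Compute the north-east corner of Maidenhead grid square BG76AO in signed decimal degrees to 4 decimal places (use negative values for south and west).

Field B=1, G=6: +1·20° lon, +6·10° lat → SW at lon -160°, lat -30°.
Square 7, 6: +7·2° lon, +6·1° lat → SW at lon -146°, lat -24°.
Subsquare a=0, o=14: +0·0.0833333° lon, +14·0.0416667° lat → SW at lon -146°, lat -23.4167°.
Cell spans 0.0833333° lon × 0.0416667° lat. NE corner is SW corner plus one full cell.
latitude -23.3750, longitude -145.9167.

-23.3750, -145.9167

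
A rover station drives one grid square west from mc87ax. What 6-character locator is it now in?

MC77xx

Longitude subsquare a = 0; −1 → -1, wraps to 23 = x, carry into square.
Longitude square 8; −1 → 7.
The latitude characters are unchanged.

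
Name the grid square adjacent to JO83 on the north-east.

JO94

Longitude square 8; +1 → 9.
Latitude square 3; +1 → 4.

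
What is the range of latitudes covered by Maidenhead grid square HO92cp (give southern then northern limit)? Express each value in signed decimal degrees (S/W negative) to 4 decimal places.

Field H=7, O=14: +7·20° lon, +14·10° lat → SW at lon -40°, lat 50°.
Square 9, 2: +9·2° lon, +2·1° lat → SW at lon -22°, lat 52°.
Subsquare c=2, p=15: +2·0.0833333° lon, +15·0.0416667° lat → SW at lon -21.8333°, lat 52.625°.
Cell spans 0.0833333° lon × 0.0416667° lat.
south 52.6250, north 52.6667.

52.6250, 52.6667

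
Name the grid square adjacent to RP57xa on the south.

RP56xx

Latitude subsquare a = 0; −1 → -1, wraps to 23 = x, carry into square.
Latitude square 7; −1 → 6.
The longitude characters are unchanged.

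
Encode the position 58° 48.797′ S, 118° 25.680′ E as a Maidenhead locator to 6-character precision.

OD91fe

Add 180° to longitude and 90° to latitude: 298.4280, 31.1867.
Field: 298.4280/20 → 14 → O, 31.1867/10 → 3 → D; chars OD.
Square: 18.4280/2 → 9, 1.1867/1 → 1; chars 91.
Subsquare: 0.4280/0.0833333 → 5 → f, 0.1867/0.0416667 → 4 → e; chars fe.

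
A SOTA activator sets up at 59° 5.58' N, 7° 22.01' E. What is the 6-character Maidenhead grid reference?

JO39qc

Offset from 180°W / 90°S: lon 187.3668°, lat 149.0930°.
Field: lon ⌊187.3668/20⌋ = 9 → J; lat ⌊149.0930/10⌋ = 14 → O.
Square: lon ⌊7.3668/2⌋ = 3; lat ⌊9.0930/1⌋ = 9.
Subsquare: lon ⌊1.3668/0.0833333⌋ = 16 → q; lat ⌊0.0930/0.0416667⌋ = 2 → c.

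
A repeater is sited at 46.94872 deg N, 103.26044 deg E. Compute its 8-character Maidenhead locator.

Add 180° to longitude and 90° to latitude: 283.26044, 136.94872.
Field: 283.26044/20 → 14 → O, 136.94872/10 → 13 → N; chars ON.
Square: 3.26044/2 → 1, 6.94872/1 → 6; chars 16.
Subsquare: 1.26044/0.0833333 → 15 → p, 0.94872/0.0416667 → 22 → w; chars pw.
Extended square: 0.01044/0.00833333 → 1, 0.03205/0.00416667 → 7; chars 17.

ON16pw17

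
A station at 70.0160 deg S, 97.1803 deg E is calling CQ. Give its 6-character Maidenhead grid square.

Offset from 180°W / 90°S: lon 277.1803°, lat 19.9840°.
Field: 277.1803/20 → 13 → N, 19.9840/10 → 1 → B; chars NB.
Square: 17.1803/2 → 8, 9.9840/1 → 9; chars 89.
Subsquare: 1.1803/0.0833333 → 14 → o, 0.9840/0.0416667 → 23 → x; chars ox.

NB89ox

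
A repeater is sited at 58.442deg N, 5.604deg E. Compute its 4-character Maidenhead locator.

Offset from 180°W / 90°S: lon 185.60°, lat 148.44°.
Field: lon ⌊185.60/20⌋ = 9 → J; lat ⌊148.44/10⌋ = 14 → O.
Square: lon ⌊5.60/2⌋ = 2; lat ⌊8.44/1⌋ = 8.

JO28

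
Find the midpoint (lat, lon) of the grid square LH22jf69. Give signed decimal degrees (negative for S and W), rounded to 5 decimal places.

-17.75208, 44.80417

Field L=11, H=7: +11·20° lon, +7·10° lat → SW at lon 40°, lat -20°.
Square 2, 2: +2·2° lon, +2·1° lat → SW at lon 44°, lat -18°.
Subsquare j=9, f=5: +9·0.0833333° lon, +5·0.0416667° lat → SW at lon 44.75°, lat -17.7917°.
Extended square 6, 9: +6·0.00833333° lon, +9·0.00416667° lat → SW at lon 44.8°, lat -17.7542°.
Cell spans 0.00833333° lon × 0.00416667° lat. Centre is SW corner plus half of each.
latitude -17.75208, longitude 44.80417.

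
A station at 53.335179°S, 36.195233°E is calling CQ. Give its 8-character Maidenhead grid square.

Add 180° to longitude and 90° to latitude: 216.19523, 36.66482.
Field: lon ⌊216.19523/20⌋ = 10 → K; lat ⌊36.66482/10⌋ = 3 → D.
Square: lon ⌊16.19523/2⌋ = 8; lat ⌊6.66482/1⌋ = 6.
Subsquare: lon ⌊0.19523/0.0833333⌋ = 2 → c; lat ⌊0.66482/0.0416667⌋ = 15 → p.
Extended square: lon ⌊0.02857/0.00833333⌋ = 3; lat ⌊0.03982/0.00416667⌋ = 9.

KD86cp39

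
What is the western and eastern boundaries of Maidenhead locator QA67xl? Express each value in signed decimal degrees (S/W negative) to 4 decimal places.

153.9167, 154.0000

Field Q=16, A=0: +16·20° lon, +0·10° lat → SW at lon 140°, lat -90°.
Square 6, 7: +6·2° lon, +7·1° lat → SW at lon 152°, lat -83°.
Subsquare x=23, l=11: +23·0.0833333° lon, +11·0.0416667° lat → SW at lon 153.917°, lat -82.5417°.
Cell spans 0.0833333° lon × 0.0416667° lat.
west 153.9167, east 154.0000.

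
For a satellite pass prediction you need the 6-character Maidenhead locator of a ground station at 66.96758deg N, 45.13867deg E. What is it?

LP26nx

Shift to the Maidenhead origin (180°W, 90°S): lon 225.1387, lat 156.9676.
Field: 225.1387/20 → 11 → L, 156.9676/10 → 15 → P; chars LP.
Square: 5.1387/2 → 2, 6.9676/1 → 6; chars 26.
Subsquare: 1.1387/0.0833333 → 13 → n, 0.9676/0.0416667 → 23 → x; chars nx.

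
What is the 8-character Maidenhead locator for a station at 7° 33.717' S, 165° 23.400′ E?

RI22qk65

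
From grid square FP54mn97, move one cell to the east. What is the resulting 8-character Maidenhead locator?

FP54nn07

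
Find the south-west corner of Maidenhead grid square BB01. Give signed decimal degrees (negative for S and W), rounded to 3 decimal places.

-79.000, -160.000

Field B=1, B=1: +1·20° lon, +1·10° lat → SW at lon -160°, lat -80°.
Square 0, 1: +0·2° lon, +1·1° lat → SW at lon -160°, lat -79°.
latitude -79.000, longitude -160.000.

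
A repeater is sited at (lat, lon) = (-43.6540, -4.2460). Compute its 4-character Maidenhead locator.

Add 180° to longitude and 90° to latitude: 175.75, 46.35.
Field: lon ⌊175.75/20⌋ = 8 → I; lat ⌊46.35/10⌋ = 4 → E.
Square: lon ⌊15.75/2⌋ = 7; lat ⌊6.35/1⌋ = 6.

IE76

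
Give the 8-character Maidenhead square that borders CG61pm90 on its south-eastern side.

CG61ql09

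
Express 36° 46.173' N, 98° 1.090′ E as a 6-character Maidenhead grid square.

Offset from 180°W / 90°S: lon 278.0182°, lat 126.7696°.
Field: 278.0182/20 → 13 → N, 126.7696/10 → 12 → M; chars NM.
Square: 18.0182/2 → 9, 6.7696/1 → 6; chars 96.
Subsquare: 0.0182/0.0833333 → 0 → a, 0.7696/0.0416667 → 18 → s; chars as.

NM96as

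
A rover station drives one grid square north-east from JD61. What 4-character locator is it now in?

Longitude square 6; +1 → 7.
Latitude square 1; +1 → 2.

JD72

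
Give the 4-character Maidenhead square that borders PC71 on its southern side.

Latitude square 1; −1 → 0.
The longitude characters are unchanged.

PC70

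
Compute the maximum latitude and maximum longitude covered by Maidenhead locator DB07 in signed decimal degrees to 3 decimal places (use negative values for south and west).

-72.000, -118.000

Field D=3, B=1: +3·20° lon, +1·10° lat → SW at lon -120°, lat -80°.
Square 0, 7: +0·2° lon, +7·1° lat → SW at lon -120°, lat -73°.
Cell spans 2° lon × 1° lat. NE corner is SW corner plus one full cell.
latitude -72.000, longitude -118.000.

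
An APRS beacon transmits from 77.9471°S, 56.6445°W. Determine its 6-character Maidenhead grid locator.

GB12qb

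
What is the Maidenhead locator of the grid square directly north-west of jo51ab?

JO41xc

Longitude subsquare a = 0; −1 → -1, wraps to 23 = x, carry into square.
Longitude square 5; −1 → 4.
Latitude subsquare b = 1; +1 → 2 = c.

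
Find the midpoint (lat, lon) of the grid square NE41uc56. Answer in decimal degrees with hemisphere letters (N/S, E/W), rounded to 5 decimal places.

Field N=13, E=4: +13·20° lon, +4·10° lat → SW at lon 80°, lat -50°.
Square 4, 1: +4·2° lon, +1·1° lat → SW at lon 88°, lat -49°.
Subsquare u=20, c=2: +20·0.0833333° lon, +2·0.0416667° lat → SW at lon 89.6667°, lat -48.9167°.
Extended square 5, 6: +5·0.00833333° lon, +6·0.00416667° lat → SW at lon 89.7083°, lat -48.8917°.
Cell spans 0.00833333° lon × 0.00416667° lat. Centre is SW corner plus half of each.
latitude 48.88958° S, longitude 89.71250° E.

48.88958° S, 89.71250° E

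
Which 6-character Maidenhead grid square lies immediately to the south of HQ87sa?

HQ86sx

Latitude subsquare a = 0; −1 → -1, wraps to 23 = x, carry into square.
Latitude square 7; −1 → 6.
The longitude characters are unchanged.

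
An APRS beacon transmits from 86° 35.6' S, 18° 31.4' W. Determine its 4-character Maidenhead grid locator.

Add 180° to longitude and 90° to latitude: 161.48, 3.41.
Field: 161.48/20 → 8 → I, 3.41/10 → 0 → A; chars IA.
Square: 1.48/2 → 0, 3.41/1 → 3; chars 03.

IA03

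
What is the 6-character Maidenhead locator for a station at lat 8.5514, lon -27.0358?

Offset from 180°W / 90°S: lon 152.9642°, lat 98.5514°.
Field: lon ⌊152.9642/20⌋ = 7 → H; lat ⌊98.5514/10⌋ = 9 → J.
Square: lon ⌊12.9642/2⌋ = 6; lat ⌊8.5514/1⌋ = 8.
Subsquare: lon ⌊0.9642/0.0833333⌋ = 11 → l; lat ⌊0.5514/0.0416667⌋ = 13 → n.

HJ68ln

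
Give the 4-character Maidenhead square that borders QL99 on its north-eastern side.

RM00

Longitude square 9; +1 → 10, wraps to 0, carry into field.
Longitude field Q = 16; +1 → 17 = R.
Latitude square 9; +1 → 10, wraps to 0, carry into field.
Latitude field L = 11; +1 → 12 = M.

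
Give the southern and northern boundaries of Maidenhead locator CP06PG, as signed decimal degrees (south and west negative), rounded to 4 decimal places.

Field C=2, P=15: +2·20° lon, +15·10° lat → SW at lon -140°, lat 60°.
Square 0, 6: +0·2° lon, +6·1° lat → SW at lon -140°, lat 66°.
Subsquare p=15, g=6: +15·0.0833333° lon, +6·0.0416667° lat → SW at lon -138.75°, lat 66.25°.
Cell spans 0.0833333° lon × 0.0416667° lat.
south 66.2500, north 66.2917.

66.2500, 66.2917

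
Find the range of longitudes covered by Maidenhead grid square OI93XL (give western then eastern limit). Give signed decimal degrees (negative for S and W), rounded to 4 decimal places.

119.9167, 120.0000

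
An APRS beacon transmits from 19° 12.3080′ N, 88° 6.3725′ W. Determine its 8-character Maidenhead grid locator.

EK59we79

Add 180° to longitude and 90° to latitude: 91.89379, 109.20513.
Field: 91.89379/20 → 4 → E, 109.20513/10 → 10 → K; chars EK.
Square: 11.89379/2 → 5, 9.20513/1 → 9; chars 59.
Subsquare: 1.89379/0.0833333 → 22 → w, 0.20513/0.0416667 → 4 → e; chars we.
Extended square: 0.06046/0.00833333 → 7, 0.03847/0.00416667 → 9; chars 79.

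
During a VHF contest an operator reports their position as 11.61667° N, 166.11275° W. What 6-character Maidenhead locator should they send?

AK61wo

Offset from 180°W / 90°S: lon 13.8872°, lat 101.6167°.
Field (20°×10°, letters A–R): lon ⌊13.8872/20⌋ = 0 → A; lat ⌊101.6167/10⌋ = 10 → K.
Square (2°×1°, digits 0–9): lon ⌊13.8872/2⌋ = 6; lat ⌊1.6167/1⌋ = 1.
Subsquare (5′×2.5′, letters a–x): lon ⌊1.8872/0.0833333⌋ = 22 → w; lat ⌊0.6167/0.0416667⌋ = 14 → o.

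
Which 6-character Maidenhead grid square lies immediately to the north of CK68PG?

CK68ph

Latitude subsquare g = 6; +1 → 7 = h.
The longitude characters are unchanged.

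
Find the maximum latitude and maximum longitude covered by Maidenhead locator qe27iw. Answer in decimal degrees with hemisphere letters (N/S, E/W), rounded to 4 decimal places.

Field Q=16, E=4: +16·20° lon, +4·10° lat → SW at lon 140°, lat -50°.
Square 2, 7: +2·2° lon, +7·1° lat → SW at lon 144°, lat -43°.
Subsquare i=8, w=22: +8·0.0833333° lon, +22·0.0416667° lat → SW at lon 144.667°, lat -42.0833°.
Cell spans 0.0833333° lon × 0.0416667° lat. NE corner is SW corner plus one full cell.
latitude 42.0417° S, longitude 144.7500° E.

42.0417° S, 144.7500° E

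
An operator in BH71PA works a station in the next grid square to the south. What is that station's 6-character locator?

Latitude subsquare a = 0; −1 → -1, wraps to 23 = x, carry into square.
Latitude square 1; −1 → 0.
The longitude characters are unchanged.

BH70px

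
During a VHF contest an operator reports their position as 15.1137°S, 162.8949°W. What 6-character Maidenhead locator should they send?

AH84nv

Add 180° to longitude and 90° to latitude: 17.1051, 74.8863.
Field: 17.1051/20 → 0 → A, 74.8863/10 → 7 → H; chars AH.
Square: 17.1051/2 → 8, 4.8863/1 → 4; chars 84.
Subsquare: 1.1051/0.0833333 → 13 → n, 0.8863/0.0416667 → 21 → v; chars nv.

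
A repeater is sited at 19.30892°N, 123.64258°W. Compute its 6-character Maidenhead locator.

Add 180° to longitude and 90° to latitude: 56.3574, 109.3089.
Field (20°×10°, letters A–R): lon ⌊56.3574/20⌋ = 2 → C; lat ⌊109.3089/10⌋ = 10 → K.
Square (2°×1°, digits 0–9): lon ⌊16.3574/2⌋ = 8; lat ⌊9.3089/1⌋ = 9.
Subsquare (5′×2.5′, letters a–x): lon ⌊0.3574/0.0833333⌋ = 4 → e; lat ⌊0.3089/0.0416667⌋ = 7 → h.

CK89eh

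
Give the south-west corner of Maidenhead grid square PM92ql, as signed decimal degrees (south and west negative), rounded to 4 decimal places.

32.4583, 139.3333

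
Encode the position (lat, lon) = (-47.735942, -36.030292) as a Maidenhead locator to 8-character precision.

Shift to the Maidenhead origin (180°W, 90°S): lon 143.96971, lat 42.26406.
Field (20°×10°, letters A–R): 143.96971/20 → 7 → H, 42.26406/10 → 4 → E; chars HE.
Square (2°×1°, digits 0–9): 3.96971/2 → 1, 2.26406/1 → 2; chars 12.
Subsquare (5′×2.5′, letters a–x): 1.96971/0.0833333 → 23 → x, 0.26406/0.0416667 → 6 → g; chars xg.
Extended square (30″×15″, digits 0–9): 0.05304/0.00833333 → 6, 0.01406/0.00416667 → 3; chars 63.

HE12xg63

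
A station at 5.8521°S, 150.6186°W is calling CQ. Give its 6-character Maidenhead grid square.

Offset from 180°W / 90°S: lon 29.3814°, lat 84.1479°.
Field: 29.3814/20 → 1 → B, 84.1479/10 → 8 → I; chars BI.
Square: 9.3814/2 → 4, 4.1479/1 → 4; chars 44.
Subsquare: 1.3814/0.0833333 → 16 → q, 0.1479/0.0416667 → 3 → d; chars qd.

BI44qd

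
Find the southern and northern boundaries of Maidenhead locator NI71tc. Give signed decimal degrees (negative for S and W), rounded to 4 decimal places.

Field N=13, I=8: +13·20° lon, +8·10° lat → SW at lon 80°, lat -10°.
Square 7, 1: +7·2° lon, +1·1° lat → SW at lon 94°, lat -9°.
Subsquare t=19, c=2: +19·0.0833333° lon, +2·0.0416667° lat → SW at lon 95.5833°, lat -8.91667°.
Cell spans 0.0833333° lon × 0.0416667° lat.
south -8.9167, north -8.8750.

-8.9167, -8.8750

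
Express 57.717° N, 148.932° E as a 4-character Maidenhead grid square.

Add 180° to longitude and 90° to latitude: 328.93, 147.72.
Field: 328.93/20 → 16 → Q, 147.72/10 → 14 → O; chars QO.
Square: 8.93/2 → 4, 7.72/1 → 7; chars 47.

QO47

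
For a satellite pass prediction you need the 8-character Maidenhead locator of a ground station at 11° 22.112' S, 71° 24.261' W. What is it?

FH48hp11

Add 180° to longitude and 90° to latitude: 108.59565, 78.63147.
Field (20°×10°, letters A–R): 108.59565/20 → 5 → F, 78.63147/10 → 7 → H; chars FH.
Square (2°×1°, digits 0–9): 8.59565/2 → 4, 8.63147/1 → 8; chars 48.
Subsquare (5′×2.5′, letters a–x): 0.59565/0.0833333 → 7 → h, 0.63147/0.0416667 → 15 → p; chars hp.
Extended square (30″×15″, digits 0–9): 0.01232/0.00833333 → 1, 0.00647/0.00416667 → 1; chars 11.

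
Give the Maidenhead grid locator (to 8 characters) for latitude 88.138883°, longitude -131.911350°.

CR48bd03

Offset from 180°W / 90°S: lon 48.08865°, lat 178.13888°.
Field: lon ⌊48.08865/20⌋ = 2 → C; lat ⌊178.13888/10⌋ = 17 → R.
Square: lon ⌊8.08865/2⌋ = 4; lat ⌊8.13888/1⌋ = 8.
Subsquare: lon ⌊0.08865/0.0833333⌋ = 1 → b; lat ⌊0.13888/0.0416667⌋ = 3 → d.
Extended square: lon ⌊0.00532/0.00833333⌋ = 0; lat ⌊0.01388/0.00416667⌋ = 3.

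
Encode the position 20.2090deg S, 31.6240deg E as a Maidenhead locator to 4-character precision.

KG59

Add 180° to longitude and 90° to latitude: 211.62, 69.79.
Field: 211.62/20 → 10 → K, 69.79/10 → 6 → G; chars KG.
Square: 11.62/2 → 5, 9.79/1 → 9; chars 59.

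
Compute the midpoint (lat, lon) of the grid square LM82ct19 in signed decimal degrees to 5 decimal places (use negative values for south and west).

Field L=11, M=12: +11·20° lon, +12·10° lat → SW at lon 40°, lat 30°.
Square 8, 2: +8·2° lon, +2·1° lat → SW at lon 56°, lat 32°.
Subsquare c=2, t=19: +2·0.0833333° lon, +19·0.0416667° lat → SW at lon 56.1667°, lat 32.7917°.
Extended square 1, 9: +1·0.00833333° lon, +9·0.00416667° lat → SW at lon 56.175°, lat 32.8292°.
Cell spans 0.00833333° lon × 0.00416667° lat. Centre is SW corner plus half of each.
latitude 32.83125, longitude 56.17917.

32.83125, 56.17917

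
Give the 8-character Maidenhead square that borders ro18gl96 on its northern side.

Latitude extended square 6; +1 → 7.
The longitude characters are unchanged.

RO18gl97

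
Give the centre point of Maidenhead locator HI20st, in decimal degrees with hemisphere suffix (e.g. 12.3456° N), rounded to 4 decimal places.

9.1875° S, 34.4583° W

Field H=7, I=8: +7·20° lon, +8·10° lat → SW at lon -40°, lat -10°.
Square 2, 0: +2·2° lon, +0·1° lat → SW at lon -36°, lat -10°.
Subsquare s=18, t=19: +18·0.0833333° lon, +19·0.0416667° lat → SW at lon -34.5°, lat -9.20833°.
Cell spans 0.0833333° lon × 0.0416667° lat. Centre is SW corner plus half of each.
latitude 9.1875° S, longitude 34.4583° W.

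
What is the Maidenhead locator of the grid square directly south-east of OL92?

PL01

Longitude square 9; +1 → 10, wraps to 0, carry into field.
Longitude field O = 14; +1 → 15 = P.
Latitude square 2; −1 → 1.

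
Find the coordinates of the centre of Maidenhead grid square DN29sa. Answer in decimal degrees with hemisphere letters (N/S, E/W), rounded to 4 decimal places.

49.0208° N, 114.4583° W

Field D=3, N=13: +3·20° lon, +13·10° lat → SW at lon -120°, lat 40°.
Square 2, 9: +2·2° lon, +9·1° lat → SW at lon -116°, lat 49°.
Subsquare s=18, a=0: +18·0.0833333° lon, +0·0.0416667° lat → SW at lon -114.5°, lat 49°.
Cell spans 0.0833333° lon × 0.0416667° lat. Centre is SW corner plus half of each.
latitude 49.0208° N, longitude 114.4583° W.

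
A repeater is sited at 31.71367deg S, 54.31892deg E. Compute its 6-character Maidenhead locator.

LF78dg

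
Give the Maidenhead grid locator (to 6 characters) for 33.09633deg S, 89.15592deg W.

EF56kv

Shift to the Maidenhead origin (180°W, 90°S): lon 90.8441, lat 56.9037.
Field: 90.8441/20 → 4 → E, 56.9037/10 → 5 → F; chars EF.
Square: 10.8441/2 → 5, 6.9037/1 → 6; chars 56.
Subsquare: 0.8441/0.0833333 → 10 → k, 0.9037/0.0416667 → 21 → v; chars kv.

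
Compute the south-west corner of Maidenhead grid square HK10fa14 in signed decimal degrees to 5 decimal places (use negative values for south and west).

Field H=7, K=10: +7·20° lon, +10·10° lat → SW at lon -40°, lat 10°.
Square 1, 0: +1·2° lon, +0·1° lat → SW at lon -38°, lat 10°.
Subsquare f=5, a=0: +5·0.0833333° lon, +0·0.0416667° lat → SW at lon -37.5833°, lat 10°.
Extended square 1, 4: +1·0.00833333° lon, +4·0.00416667° lat → SW at lon -37.575°, lat 10.0167°.
latitude 10.01667, longitude -37.57500.

10.01667, -37.57500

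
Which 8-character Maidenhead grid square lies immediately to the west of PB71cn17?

Longitude extended square 1; −1 → 0.
The latitude characters are unchanged.

PB71cn07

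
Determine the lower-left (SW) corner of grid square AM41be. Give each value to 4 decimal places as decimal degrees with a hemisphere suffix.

31.1667° N, 171.9167° W

Field A=0, M=12: +0·20° lon, +12·10° lat → SW at lon -180°, lat 30°.
Square 4, 1: +4·2° lon, +1·1° lat → SW at lon -172°, lat 31°.
Subsquare b=1, e=4: +1·0.0833333° lon, +4·0.0416667° lat → SW at lon -171.917°, lat 31.1667°.
latitude 31.1667° N, longitude 171.9167° W.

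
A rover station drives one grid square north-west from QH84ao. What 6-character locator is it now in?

QH74xp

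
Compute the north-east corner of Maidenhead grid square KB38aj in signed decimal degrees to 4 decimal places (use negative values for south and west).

Field K=10, B=1: +10·20° lon, +1·10° lat → SW at lon 20°, lat -80°.
Square 3, 8: +3·2° lon, +8·1° lat → SW at lon 26°, lat -72°.
Subsquare a=0, j=9: +0·0.0833333° lon, +9·0.0416667° lat → SW at lon 26°, lat -71.625°.
Cell spans 0.0833333° lon × 0.0416667° lat. NE corner is SW corner plus one full cell.
latitude -71.5833, longitude 26.0833.

-71.5833, 26.0833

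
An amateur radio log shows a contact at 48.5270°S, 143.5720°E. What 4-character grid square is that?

QE11

Shift to the Maidenhead origin (180°W, 90°S): lon 323.57, lat 41.47.
Field: 323.57/20 → 16 → Q, 41.47/10 → 4 → E; chars QE.
Square: 3.57/2 → 1, 1.47/1 → 1; chars 11.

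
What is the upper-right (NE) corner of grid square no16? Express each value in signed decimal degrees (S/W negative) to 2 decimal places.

57.00, 84.00

Field N=13, O=14: +13·20° lon, +14·10° lat → SW at lon 80°, lat 50°.
Square 1, 6: +1·2° lon, +6·1° lat → SW at lon 82°, lat 56°.
Cell spans 2° lon × 1° lat. NE corner is SW corner plus one full cell.
latitude 57.00, longitude 84.00.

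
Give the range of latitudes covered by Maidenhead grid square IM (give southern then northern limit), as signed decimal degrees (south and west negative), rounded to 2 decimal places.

30.00, 40.00

Field I=8, M=12: +8·20° lon, +12·10° lat → SW at lon -20°, lat 30°.
Cell spans 20° lon × 10° lat.
south 30.00, north 40.00.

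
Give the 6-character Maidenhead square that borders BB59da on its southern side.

BB58dx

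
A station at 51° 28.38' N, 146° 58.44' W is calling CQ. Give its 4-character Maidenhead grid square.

Shift to the Maidenhead origin (180°W, 90°S): lon 33.03, lat 141.47.
Field (20°×10°, letters A–R): 33.03/20 → 1 → B, 141.47/10 → 14 → O; chars BO.
Square (2°×1°, digits 0–9): 13.03/2 → 6, 1.47/1 → 1; chars 61.

BO61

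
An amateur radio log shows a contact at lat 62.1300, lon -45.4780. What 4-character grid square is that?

GP72

Shift to the Maidenhead origin (180°W, 90°S): lon 134.52, lat 152.13.
Field: 134.52/20 → 6 → G, 152.13/10 → 15 → P; chars GP.
Square: 14.52/2 → 7, 2.13/1 → 2; chars 72.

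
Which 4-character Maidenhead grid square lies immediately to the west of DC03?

Longitude square 0; −1 → -1, wraps to 9, carry into field.
Longitude field D = 3; −1 → 2 = C.
The latitude characters are unchanged.

CC93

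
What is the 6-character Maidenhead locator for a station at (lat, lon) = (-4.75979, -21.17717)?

HI95jf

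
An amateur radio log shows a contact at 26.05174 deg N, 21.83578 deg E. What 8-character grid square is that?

KL06wb02

Shift to the Maidenhead origin (180°W, 90°S): lon 201.83578, lat 116.05174.
Field: lon ⌊201.83578/20⌋ = 10 → K; lat ⌊116.05174/10⌋ = 11 → L.
Square: lon ⌊1.83578/2⌋ = 0; lat ⌊6.05174/1⌋ = 6.
Subsquare: lon ⌊1.83578/0.0833333⌋ = 22 → w; lat ⌊0.05174/0.0416667⌋ = 1 → b.
Extended square: lon ⌊0.00245/0.00833333⌋ = 0; lat ⌊0.01007/0.00416667⌋ = 2.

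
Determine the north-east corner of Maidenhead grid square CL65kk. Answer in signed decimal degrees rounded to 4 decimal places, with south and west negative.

25.4583, -127.0833

Field C=2, L=11: +2·20° lon, +11·10° lat → SW at lon -140°, lat 20°.
Square 6, 5: +6·2° lon, +5·1° lat → SW at lon -128°, lat 25°.
Subsquare k=10, k=10: +10·0.0833333° lon, +10·0.0416667° lat → SW at lon -127.167°, lat 25.4167°.
Cell spans 0.0833333° lon × 0.0416667° lat. NE corner is SW corner plus one full cell.
latitude 25.4583, longitude -127.0833.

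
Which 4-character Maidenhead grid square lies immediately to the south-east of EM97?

FM06

Longitude square 9; +1 → 10, wraps to 0, carry into field.
Longitude field E = 4; +1 → 5 = F.
Latitude square 7; −1 → 6.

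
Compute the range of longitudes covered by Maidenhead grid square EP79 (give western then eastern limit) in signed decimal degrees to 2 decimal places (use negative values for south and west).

-86.00, -84.00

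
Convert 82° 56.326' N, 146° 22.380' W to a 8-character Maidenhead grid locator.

Shift to the Maidenhead origin (180°W, 90°S): lon 33.62700, lat 172.93877.
Field: 33.62700/20 → 1 → B, 172.93877/10 → 17 → R; chars BR.
Square: 13.62700/2 → 6, 2.93877/1 → 2; chars 62.
Subsquare: 1.62700/0.0833333 → 19 → t, 0.93877/0.0416667 → 22 → w; chars tw.
Extended square: 0.04367/0.00833333 → 5, 0.02210/0.00416667 → 5; chars 55.

BR62tw55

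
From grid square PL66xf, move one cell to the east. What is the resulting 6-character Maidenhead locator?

PL76af

Longitude subsquare x = 23; +1 → 24, wraps to 0 = a, carry into square.
Longitude square 6; +1 → 7.
The latitude characters are unchanged.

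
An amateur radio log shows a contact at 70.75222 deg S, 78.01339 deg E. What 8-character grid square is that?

MB99af19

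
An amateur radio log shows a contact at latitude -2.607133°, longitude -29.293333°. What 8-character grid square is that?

HI57ij44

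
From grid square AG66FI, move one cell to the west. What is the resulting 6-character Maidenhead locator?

Longitude subsquare f = 5; −1 → 4 = e.
The latitude characters are unchanged.

AG66ei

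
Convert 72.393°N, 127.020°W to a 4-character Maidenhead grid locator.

CQ62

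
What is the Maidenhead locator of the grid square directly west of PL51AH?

PL41xh

Longitude subsquare a = 0; −1 → -1, wraps to 23 = x, carry into square.
Longitude square 5; −1 → 4.
The latitude characters are unchanged.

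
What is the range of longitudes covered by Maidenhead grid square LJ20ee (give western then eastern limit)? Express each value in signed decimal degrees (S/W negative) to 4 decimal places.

44.3333, 44.4167

Field L=11, J=9: +11·20° lon, +9·10° lat → SW at lon 40°, lat 0°.
Square 2, 0: +2·2° lon, +0·1° lat → SW at lon 44°, lat 0°.
Subsquare e=4, e=4: +4·0.0833333° lon, +4·0.0416667° lat → SW at lon 44.3333°, lat 0.166667°.
Cell spans 0.0833333° lon × 0.0416667° lat.
west 44.3333, east 44.4167.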